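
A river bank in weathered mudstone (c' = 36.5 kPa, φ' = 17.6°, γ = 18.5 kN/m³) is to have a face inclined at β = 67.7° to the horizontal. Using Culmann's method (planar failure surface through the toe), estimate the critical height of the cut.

Culmann's analysis gives the critical failure plane at α_cr = (β + φ')/2 = (67.7 + 17.6)/2 = 42.7°, and the critical height
H_c = (4c'/γ) · sinβ cosφ' / [1 − cos(β − φ')]
    = (4·36.5/18.5) · sin67.7°·cos17.6° / [1 − cos(50.1°)]
    = 7.892 · 0.9252·0.9532 / [1 − 0.6414]
    = 7.892 · 0.8819 / 0.3586
    = 19.41 m

H_c = 19.41 m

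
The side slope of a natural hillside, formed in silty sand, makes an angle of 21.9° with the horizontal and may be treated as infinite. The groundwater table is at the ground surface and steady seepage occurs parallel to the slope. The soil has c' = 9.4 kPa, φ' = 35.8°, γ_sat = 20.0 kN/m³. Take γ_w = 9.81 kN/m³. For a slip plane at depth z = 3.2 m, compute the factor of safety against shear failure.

With seepage parallel to the slope and the water table at the surface, the effective normal stress on the slip plane uses the buoyant unit weight γ' = γ_sat − γ_w while the driving shear stress uses γ_sat:
FS = [c' + γ' z cos²β tanφ'] / [γ_sat z sinβ cosβ]
γ' = 20.0 − 9.81 = 10.19 kN/m³
Numerator = 9.4 + 10.19·3.2·cos²21.9°·tan35.8° = 9.4 + 10.19·3.2·0.8609·0.7212 = 29.646 kPa
Denominator = 20.0·3.2·sin21.9°·cos21.9° = 20.0·3.2·0.3730·0.9278 = 22.149 kPa
FS = 29.646 / 22.149 = 1.338

FS = 1.34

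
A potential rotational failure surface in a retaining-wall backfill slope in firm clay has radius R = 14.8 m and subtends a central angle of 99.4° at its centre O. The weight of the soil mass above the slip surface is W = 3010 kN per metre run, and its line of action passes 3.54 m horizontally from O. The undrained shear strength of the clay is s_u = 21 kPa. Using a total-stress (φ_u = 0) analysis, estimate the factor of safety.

Taking moments about the centre O, the resisting moment is provided by the undrained shear strength acting along the arc:
Arc length L_a = R·θ = 14.8·(99.4°·π/180) = 14.8·1.7349 = 25.68 m
M_R = s_u·L_a·R = 21·25.68·14.8 = 7980.1 kN·m/m
M_D = W·d = 3010·3.54 = 10655.4 kN·m/m
FS = M_R / M_D = 7980.1 / 10655.4 = 0.749

FS = 0.75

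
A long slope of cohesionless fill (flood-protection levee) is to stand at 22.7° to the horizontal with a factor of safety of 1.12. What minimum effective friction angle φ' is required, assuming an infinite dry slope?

FS = tanφ'/tanβ ⇒ tanφ' = FS · tanβ = 1.12 · tan22.7° = 0.4685
φ' = arctan(0.4685) = 25.10°

φ' = 25.1°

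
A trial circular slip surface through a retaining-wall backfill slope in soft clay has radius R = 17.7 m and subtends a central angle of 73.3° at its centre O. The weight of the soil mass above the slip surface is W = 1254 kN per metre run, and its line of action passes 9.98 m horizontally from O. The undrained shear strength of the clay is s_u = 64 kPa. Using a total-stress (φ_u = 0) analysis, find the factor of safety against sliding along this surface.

FS = 2.05

Taking moments about the centre O, the resisting moment is provided by the undrained shear strength acting along the arc:
Arc length L_a = R·θ = 17.7·(73.3°·π/180) = 17.7·1.2793 = 22.64 m
M_R = s_u·L_a·R = 64·22.64·17.7 = 25651.2 kN·m/m
M_D = W·d = 1254·9.98 = 12514.9 kN·m/m
FS = M_R / M_D = 25651.2 / 12514.9 = 2.050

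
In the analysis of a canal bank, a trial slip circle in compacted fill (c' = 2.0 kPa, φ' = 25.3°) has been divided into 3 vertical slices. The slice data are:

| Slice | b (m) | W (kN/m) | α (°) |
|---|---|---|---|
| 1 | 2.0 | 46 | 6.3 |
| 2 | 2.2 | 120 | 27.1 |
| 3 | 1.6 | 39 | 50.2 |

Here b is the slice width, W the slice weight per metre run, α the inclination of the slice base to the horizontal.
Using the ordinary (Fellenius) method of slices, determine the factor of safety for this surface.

Ordinary method of slices: FS = Σ[c'·Δl_i + (W_i cosα_i)·tanφ'] / Σ W_i sinα_i, with Δl_i = b_i / cosα_i.
Slice 1: Δl = 2.0/cos6.3° = 2.012 m; N'_1 = 46·cos6.3° = 45.7; c'Δl = 4.02; W sinα = 5.0
Slice 2: Δl = 2.2/cos27.1° = 2.471 m; N'_2 = 120·cos27.1° = 106.8; c'Δl = 4.94; W sinα = 54.7
Slice 3: Δl = 1.6/cos50.2° = 2.500 m; N'_3 = 39·cos50.2° = 25.0; c'Δl = 5.00; W sinα = 30.0
Σc'Δl = 14.0 kN/m; ΣN' = 177.5 kN/m; ΣW sinα = 89.7 kN/m
Resisting = 14.0 + 177.5·tan25.3° = 14.0 + 83.9 = 97.9 kN/m
FS = 97.9 / 89.7 = 1.091

FS = 1.09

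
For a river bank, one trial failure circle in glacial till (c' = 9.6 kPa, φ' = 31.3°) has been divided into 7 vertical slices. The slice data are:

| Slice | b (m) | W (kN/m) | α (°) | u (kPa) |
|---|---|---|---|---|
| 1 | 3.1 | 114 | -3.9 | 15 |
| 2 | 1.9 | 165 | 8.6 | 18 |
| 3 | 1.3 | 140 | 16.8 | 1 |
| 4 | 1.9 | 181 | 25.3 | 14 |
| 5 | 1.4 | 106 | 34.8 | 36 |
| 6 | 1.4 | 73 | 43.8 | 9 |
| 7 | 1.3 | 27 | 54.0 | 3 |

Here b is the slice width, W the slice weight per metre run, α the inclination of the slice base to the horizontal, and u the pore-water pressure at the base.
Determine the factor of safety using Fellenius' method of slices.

FS = 1.72

Ordinary method of slices: FS = Σ[c'·Δl_i + (W_i cosα_i − u_i·Δl_i)·tanφ'] / Σ W_i sinα_i, with Δl_i = b_i / cosα_i.
Slice 1: Δl = 3.1/cos(-3.9°) = 3.107 m; N'_1 = 114·cos(-3.9°) − 15·3.107 = 67.1; c'Δl = 29.83; W sinα = -7.8
Slice 2: Δl = 1.9/cos8.6° = 1.922 m; N'_2 = 165·cos8.6° − 18·1.922 = 128.6; c'Δl = 18.45; W sinα = 24.7
Slice 3: Δl = 1.3/cos16.8° = 1.358 m; N'_3 = 140·cos16.8° − 1·1.358 = 132.7; c'Δl = 13.04; W sinα = 40.5
Slice 4: Δl = 1.9/cos25.3° = 2.102 m; N'_4 = 181·cos25.3° − 14·2.102 = 134.2; c'Δl = 20.18; W sinα = 77.4
Slice 5: Δl = 1.4/cos34.8° = 1.705 m; N'_5 = 106·cos34.8° − 36·1.705 = 25.7; c'Δl = 16.37; W sinα = 60.5
Slice 6: Δl = 1.4/cos43.8° = 1.940 m; N'_6 = 73·cos43.8° − 9·1.940 = 35.2; c'Δl = 18.62; W sinα = 50.5
Slice 7: Δl = 1.3/cos54.0° = 2.212 m; N'_7 = 27·cos54.0° − 3·2.212 = 9.2; c'Δl = 21.23; W sinα = 21.8
Σc'Δl = 137.7 kN/m; ΣN' = 532.7 kN/m; ΣW sinα = 267.6 kN/m
Resisting = 137.7 + 532.7·tan31.3° = 137.7 + 323.9 = 461.6 kN/m
FS = 461.6 / 267.6 = 1.725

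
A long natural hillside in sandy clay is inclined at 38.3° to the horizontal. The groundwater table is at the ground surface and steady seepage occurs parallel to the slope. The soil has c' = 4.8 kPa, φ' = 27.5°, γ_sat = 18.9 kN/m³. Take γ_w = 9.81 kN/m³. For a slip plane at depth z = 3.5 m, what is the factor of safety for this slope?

FS = 0.47

With seepage parallel to the slope and the water table at the surface, the effective normal stress on the slip plane uses the buoyant unit weight γ' = γ_sat − γ_w while the driving shear stress uses γ_sat:
FS = [c' + γ' z cos²β tanφ'] / [γ_sat z sinβ cosβ]
γ' = 18.9 − 9.81 = 9.09 kN/m³
Numerator = 4.8 + 9.09·3.5·cos²38.3°·tan27.5° = 4.8 + 9.09·3.5·0.6159·0.5206 = 15.000 kPa
Denominator = 18.9·3.5·sin38.3°·cos38.3° = 18.9·3.5·0.6198·0.7848 = 32.175 kPa
FS = 15.000 / 32.175 = 0.466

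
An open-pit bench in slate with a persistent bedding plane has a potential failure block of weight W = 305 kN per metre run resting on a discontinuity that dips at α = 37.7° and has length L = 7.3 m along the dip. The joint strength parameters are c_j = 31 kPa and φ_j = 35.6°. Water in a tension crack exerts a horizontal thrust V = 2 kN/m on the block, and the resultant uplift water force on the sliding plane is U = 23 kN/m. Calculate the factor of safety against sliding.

Resolving the block weight along and normal to the plane and applying the Mohr–Coulomb strength on the joint:
N' = W cosα − U − V sinα = 305·cos37.7° − 23 − 2·sin37.7° = 217.1 kN/m
Driving force T = W sinα + V cosα = 305·sin37.7° + 2·cos37.7° = 188.1 kN/m
Resisting force R = c_j·L + N'·tanφ_j = 31·7.3 + 217.1·tan35.6° = 226.3 + 155.4 = 381.7 kN/m
FS = R / T = 381.7 / 188.1 = 2.029

FS = 2.03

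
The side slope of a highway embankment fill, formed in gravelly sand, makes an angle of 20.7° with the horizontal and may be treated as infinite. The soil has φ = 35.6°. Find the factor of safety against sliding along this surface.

FS = 1.89

For a dry cohesionless infinite slope the factor of safety is FS = tanφ / tanβ.
FS = tan35.6° / tan20.7° = 0.7159 / 0.3779 = 1.895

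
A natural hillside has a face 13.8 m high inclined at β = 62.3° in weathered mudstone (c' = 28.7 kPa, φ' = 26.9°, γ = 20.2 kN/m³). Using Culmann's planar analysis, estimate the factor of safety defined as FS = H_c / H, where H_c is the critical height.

H_c = (4c'/γ) · sinβ cosφ' / [1 − cos(β − φ')]
    = (4·28.7/20.2) · sin62.3°·cos26.9° / [1 − cos35.4°]
    = 5.683 · 0.7896 / 0.1849 = 24.27 m
FS = H_c / H = 24.27 / 13.8 = 1.759

FS = 1.76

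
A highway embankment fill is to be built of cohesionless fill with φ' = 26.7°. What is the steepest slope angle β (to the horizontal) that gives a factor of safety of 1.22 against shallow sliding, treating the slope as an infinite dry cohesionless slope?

For an infinite dry cohesionless slope FS = tanφ'/tanβ, so tanβ = tanφ' / FS.
tanβ = tan26.7° / 1.22 = 0.5029 / 1.22 = 0.4123
β = arctan(0.4123) = 22.40°

β = 22.4°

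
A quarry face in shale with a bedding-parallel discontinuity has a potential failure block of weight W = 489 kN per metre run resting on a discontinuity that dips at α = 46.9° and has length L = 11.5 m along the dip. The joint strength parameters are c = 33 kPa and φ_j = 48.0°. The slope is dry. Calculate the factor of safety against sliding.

Resolving the block weight along and normal to the plane and applying the Mohr–Coulomb strength on the joint:
N' = W cosα = 489·cos46.9° = 334.1 kN/m
Driving force T = W sinα = 489·sin46.9° = 357.0 kN/m
Resisting force R = c·L + N'·tanφ_j = 33·11.5 + 334.1·tan48.0° = 379.5 + 371.1 = 750.6 kN/m
FS = R / T = 750.6 / 357.0 = 2.102

FS = 2.10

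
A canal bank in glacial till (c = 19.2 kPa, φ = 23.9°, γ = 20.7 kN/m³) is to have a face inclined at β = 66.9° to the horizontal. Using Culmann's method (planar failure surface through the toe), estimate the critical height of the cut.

Culmann's analysis gives the critical failure plane at α_cr = (β + φ)/2 = (66.9 + 23.9)/2 = 45.4°, and the critical height
H_c = (4c/γ) · sinβ cosφ / [1 − cos(β − φ)]
    = (4·19.2/20.7) · sin66.9°·cos23.9° / [1 − cos(43.0°)]
    = 3.710 · 0.9198·0.9143 / [1 − 0.7314]
    = 3.710 · 0.8410 / 0.2686
    = 11.61 m

H_c = 11.61 m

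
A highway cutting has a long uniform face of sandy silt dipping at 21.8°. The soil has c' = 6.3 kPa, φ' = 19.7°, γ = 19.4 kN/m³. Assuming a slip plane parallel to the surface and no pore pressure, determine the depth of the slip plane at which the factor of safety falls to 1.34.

Setting FS = 1.34 in FS = [c' + γz cos²β tanφ'] / [γz sinβ cosβ] and solving for z:
z = c' / [γ cosβ (FS·sinβ − cosβ·tanφ')]
  = 6.3 / [19.4·cos21.8°·(1.34·sin21.8° − cos21.8°·tan19.7°)]
  = 6.3 / [19.4·0.9285·(1.34·0.3714 − 0.9285·0.3581)]
  = 6.3 / 2.9754 = 2.117 m

z = 2.12 m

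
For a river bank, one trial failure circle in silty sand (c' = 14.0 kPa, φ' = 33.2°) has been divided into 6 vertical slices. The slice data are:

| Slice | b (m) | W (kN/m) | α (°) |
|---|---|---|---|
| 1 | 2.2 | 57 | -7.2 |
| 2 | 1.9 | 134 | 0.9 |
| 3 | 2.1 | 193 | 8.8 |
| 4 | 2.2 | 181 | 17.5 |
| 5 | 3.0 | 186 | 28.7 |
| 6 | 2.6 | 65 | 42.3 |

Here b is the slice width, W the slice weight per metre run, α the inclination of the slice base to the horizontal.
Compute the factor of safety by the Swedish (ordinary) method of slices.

FS = 3.38

Ordinary method of slices: FS = Σ[c'·Δl_i + (W_i cosα_i)·tanφ'] / Σ W_i sinα_i, with Δl_i = b_i / cosα_i.
Slice 1: Δl = 2.2/cos(-7.2°) = 2.217 m; N'_1 = 57·cos(-7.2°) = 56.6; c'Δl = 31.04; W sinα = -7.1
Slice 2: Δl = 1.9/cos0.9° = 1.900 m; N'_2 = 134·cos0.9° = 134.0; c'Δl = 26.60; W sinα = 2.1
Slice 3: Δl = 2.1/cos8.8° = 2.125 m; N'_3 = 193·cos8.8° = 190.7; c'Δl = 29.75; W sinα = 29.5
Slice 4: Δl = 2.2/cos17.5° = 2.307 m; N'_4 = 181·cos17.5° = 172.6; c'Δl = 32.29; W sinα = 54.4
Slice 5: Δl = 3.0/cos28.7° = 3.420 m; N'_5 = 186·cos28.7° = 163.1; c'Δl = 47.88; W sinα = 89.3
Slice 6: Δl = 2.6/cos42.3° = 3.515 m; N'_6 = 65·cos42.3° = 48.1; c'Δl = 49.21; W sinα = 43.7
Σc'Δl = 216.8 kN/m; ΣN' = 765.1 kN/m; ΣW sinα = 212.0 kN/m
Resisting = 216.8 + 765.1·tan33.2° = 216.8 + 500.7 = 717.5 kN/m
FS = 717.5 / 212.0 = 3.385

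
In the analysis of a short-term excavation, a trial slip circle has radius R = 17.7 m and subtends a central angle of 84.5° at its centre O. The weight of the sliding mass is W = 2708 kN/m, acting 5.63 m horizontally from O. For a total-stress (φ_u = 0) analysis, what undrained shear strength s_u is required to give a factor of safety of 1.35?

FS = s_u·L_a·R / (W·d), so s_u = FS·W·d / (L_a·R).
Arc length L_a = R·θ = 17.7·(84.5°·π/180) = 17.7·1.4748 = 26.10 m
s_u = 1.35·2708·5.63 / (26.10·17.7) = 20582.2 / 462.04 = 44.55 kPa

s_u = 44.5 kPa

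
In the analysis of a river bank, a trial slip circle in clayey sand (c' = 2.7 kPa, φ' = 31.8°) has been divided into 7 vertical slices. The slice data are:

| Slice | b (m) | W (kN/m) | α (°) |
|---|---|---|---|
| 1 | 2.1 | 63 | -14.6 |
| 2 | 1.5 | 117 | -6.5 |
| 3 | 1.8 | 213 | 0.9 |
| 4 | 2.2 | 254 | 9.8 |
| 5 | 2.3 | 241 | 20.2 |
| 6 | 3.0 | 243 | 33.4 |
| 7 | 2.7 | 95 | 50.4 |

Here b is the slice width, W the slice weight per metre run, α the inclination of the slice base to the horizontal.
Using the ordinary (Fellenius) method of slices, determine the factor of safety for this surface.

Ordinary method of slices: FS = Σ[c'·Δl_i + (W_i cosα_i)·tanφ'] / Σ W_i sinα_i, with Δl_i = b_i / cosα_i.
Slice 1: Δl = 2.1/cos(-14.6°) = 2.170 m; N'_1 = 63·cos(-14.6°) = 61.0; c'Δl = 5.86; W sinα = -15.9
Slice 2: Δl = 1.5/cos(-6.5°) = 1.510 m; N'_2 = 117·cos(-6.5°) = 116.2; c'Δl = 4.08; W sinα = -13.2
Slice 3: Δl = 1.8/cos0.9° = 1.800 m; N'_3 = 213·cos0.9° = 213.0; c'Δl = 4.86; W sinα = 3.3
Slice 4: Δl = 2.2/cos9.8° = 2.233 m; N'_4 = 254·cos9.8° = 250.3; c'Δl = 6.03; W sinα = 43.2
Slice 5: Δl = 2.3/cos20.2° = 2.451 m; N'_5 = 241·cos20.2° = 226.2; c'Δl = 6.62; W sinα = 83.2
Slice 6: Δl = 3.0/cos33.4° = 3.593 m; N'_6 = 243·cos33.4° = 202.9; c'Δl = 9.70; W sinα = 133.8
Slice 7: Δl = 2.7/cos50.4° = 4.236 m; N'_7 = 95·cos50.4° = 60.6; c'Δl = 11.44; W sinα = 73.2
Σc'Δl = 48.6 kN/m; ΣN' = 1130.1 kN/m; ΣW sinα = 307.6 kN/m
Resisting = 48.6 + 1130.1·tan31.8° = 48.6 + 700.7 = 749.3 kN/m
FS = 749.3 / 307.6 = 2.436

FS = 2.44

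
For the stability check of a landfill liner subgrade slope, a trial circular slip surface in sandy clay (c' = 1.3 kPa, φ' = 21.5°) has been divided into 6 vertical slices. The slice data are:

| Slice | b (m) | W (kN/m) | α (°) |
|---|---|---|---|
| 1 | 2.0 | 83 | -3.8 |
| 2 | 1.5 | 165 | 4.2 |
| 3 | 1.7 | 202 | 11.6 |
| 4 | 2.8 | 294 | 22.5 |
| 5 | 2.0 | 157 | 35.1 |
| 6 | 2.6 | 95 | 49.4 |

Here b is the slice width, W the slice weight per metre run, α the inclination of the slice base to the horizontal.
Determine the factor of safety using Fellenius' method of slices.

FS = 1.17

Ordinary method of slices: FS = Σ[c'·Δl_i + (W_i cosα_i)·tanφ'] / Σ W_i sinα_i, with Δl_i = b_i / cosα_i.
Slice 1: Δl = 2.0/cos(-3.8°) = 2.004 m; N'_1 = 83·cos(-3.8°) = 82.8; c'Δl = 2.61; W sinα = -5.5
Slice 2: Δl = 1.5/cos4.2° = 1.504 m; N'_2 = 165·cos4.2° = 164.6; c'Δl = 1.96; W sinα = 12.1
Slice 3: Δl = 1.7/cos11.6° = 1.735 m; N'_3 = 202·cos11.6° = 197.9; c'Δl = 2.26; W sinα = 40.6
Slice 4: Δl = 2.8/cos22.5° = 3.031 m; N'_4 = 294·cos22.5° = 271.6; c'Δl = 3.94; W sinα = 112.5
Slice 5: Δl = 2.0/cos35.1° = 2.445 m; N'_5 = 157·cos35.1° = 128.4; c'Δl = 3.18; W sinα = 90.3
Slice 6: Δl = 2.6/cos49.4° = 3.995 m; N'_6 = 95·cos49.4° = 61.8; c'Δl = 5.19; W sinα = 72.1
Σc'Δl = 19.1 kN/m; ΣN' = 907.1 kN/m; ΣW sinα = 322.1 kN/m
Resisting = 19.1 + 907.1·tan21.5° = 19.1 + 357.3 = 376.5 kN/m
FS = 376.5 / 322.1 = 1.169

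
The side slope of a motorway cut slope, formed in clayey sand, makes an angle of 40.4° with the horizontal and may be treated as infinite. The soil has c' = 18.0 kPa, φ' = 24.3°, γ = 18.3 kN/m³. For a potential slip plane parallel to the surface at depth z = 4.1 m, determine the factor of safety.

For an infinite slope with a slip plane parallel to the surface (no pore pressure): FS = [c' + γz cos²β tanφ'] / [γz sinβ cosβ].
γz = 18.3·4.1 = 75.03 kN/m²
Numerator = 18.0 + 75.03·cos²40.4°·tan24.3° = 18.0 + 75.03·0.5799·0.4515 = 37.647 kPa
Denominator = 75.03·sin40.4°·cos40.4° = 75.03·0.6481·0.7615 = 37.032 kPa
FS = 37.647 / 37.032 = 1.017

FS = 1.02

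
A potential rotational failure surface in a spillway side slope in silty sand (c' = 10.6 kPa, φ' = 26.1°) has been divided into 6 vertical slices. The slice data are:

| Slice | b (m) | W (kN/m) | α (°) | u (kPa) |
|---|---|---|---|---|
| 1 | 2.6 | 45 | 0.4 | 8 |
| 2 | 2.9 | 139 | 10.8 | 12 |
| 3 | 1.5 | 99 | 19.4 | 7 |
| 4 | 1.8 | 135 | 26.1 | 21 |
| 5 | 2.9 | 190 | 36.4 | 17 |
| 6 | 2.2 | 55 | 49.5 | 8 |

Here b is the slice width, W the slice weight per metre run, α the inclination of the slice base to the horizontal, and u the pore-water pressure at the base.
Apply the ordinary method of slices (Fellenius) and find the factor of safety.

Ordinary method of slices: FS = Σ[c'·Δl_i + (W_i cosα_i − u_i·Δl_i)·tanφ'] / Σ W_i sinα_i, with Δl_i = b_i / cosα_i.
Slice 1: Δl = 2.6/cos0.4° = 2.600 m; N'_1 = 45·cos0.4° − 8·2.600 = 24.2; c'Δl = 27.56; W sinα = 0.3
Slice 2: Δl = 2.9/cos10.8° = 2.952 m; N'_2 = 139·cos10.8° − 12·2.952 = 101.1; c'Δl = 31.29; W sinα = 26.0
Slice 3: Δl = 1.5/cos19.4° = 1.590 m; N'_3 = 99·cos19.4° − 7·1.590 = 82.2; c'Δl = 16.86; W sinα = 32.9
Slice 4: Δl = 1.8/cos26.1° = 2.004 m; N'_4 = 135·cos26.1° − 21·2.004 = 79.1; c'Δl = 21.25; W sinα = 59.4
Slice 5: Δl = 2.9/cos36.4° = 3.603 m; N'_5 = 190·cos36.4° − 17·3.603 = 91.7; c'Δl = 38.19; W sinα = 112.7
Slice 6: Δl = 2.2/cos49.5° = 3.387 m; N'_6 = 55·cos49.5° − 8·3.387 = 8.6; c'Δl = 35.91; W sinα = 41.8
Σc'Δl = 171.1 kN/m; ΣN' = 387.0 kN/m; ΣW sinα = 273.2 kN/m
Resisting = 171.1 + 387.0·tan26.1° = 171.1 + 189.6 = 360.6 kN/m
FS = 360.6 / 273.2 = 1.320

FS = 1.32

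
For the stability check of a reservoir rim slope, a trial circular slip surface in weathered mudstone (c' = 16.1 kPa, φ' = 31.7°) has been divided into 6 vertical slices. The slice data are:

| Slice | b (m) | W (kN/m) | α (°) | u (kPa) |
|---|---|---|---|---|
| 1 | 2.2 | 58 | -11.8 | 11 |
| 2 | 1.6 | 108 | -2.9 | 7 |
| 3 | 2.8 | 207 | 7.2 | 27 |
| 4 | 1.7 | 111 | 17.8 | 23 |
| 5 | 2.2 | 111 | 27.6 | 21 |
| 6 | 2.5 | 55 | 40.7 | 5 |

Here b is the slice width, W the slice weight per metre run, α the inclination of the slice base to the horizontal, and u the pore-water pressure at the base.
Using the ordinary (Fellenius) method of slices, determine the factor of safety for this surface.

FS = 3.64

Ordinary method of slices: FS = Σ[c'·Δl_i + (W_i cosα_i − u_i·Δl_i)·tanφ'] / Σ W_i sinα_i, with Δl_i = b_i / cosα_i.
Slice 1: Δl = 2.2/cos(-11.8°) = 2.247 m; N'_1 = 58·cos(-11.8°) − 11·2.247 = 32.1; c'Δl = 36.18; W sinα = -11.9
Slice 2: Δl = 1.6/cos(-2.9°) = 1.602 m; N'_2 = 108·cos(-2.9°) − 7·1.602 = 96.6; c'Δl = 25.79; W sinα = -5.5
Slice 3: Δl = 2.8/cos7.2° = 2.822 m; N'_3 = 207·cos7.2° − 27·2.822 = 129.2; c'Δl = 45.44; W sinα = 25.9
Slice 4: Δl = 1.7/cos17.8° = 1.785 m; N'_4 = 111·cos17.8° − 23·1.785 = 64.6; c'Δl = 28.75; W sinα = 33.9
Slice 5: Δl = 2.2/cos27.6° = 2.482 m; N'_5 = 111·cos27.6° − 21·2.482 = 46.2; c'Δl = 39.97; W sinα = 51.4
Slice 6: Δl = 2.5/cos40.7° = 3.298 m; N'_6 = 55·cos40.7° − 5·3.298 = 25.2; c'Δl = 53.09; W sinα = 35.9
Σc'Δl = 229.2 kN/m; ΣN' = 393.9 kN/m; ΣW sinα = 129.8 kN/m
Resisting = 229.2 + 393.9·tan31.7° = 229.2 + 243.3 = 472.5 kN/m
FS = 472.5 / 129.8 = 3.639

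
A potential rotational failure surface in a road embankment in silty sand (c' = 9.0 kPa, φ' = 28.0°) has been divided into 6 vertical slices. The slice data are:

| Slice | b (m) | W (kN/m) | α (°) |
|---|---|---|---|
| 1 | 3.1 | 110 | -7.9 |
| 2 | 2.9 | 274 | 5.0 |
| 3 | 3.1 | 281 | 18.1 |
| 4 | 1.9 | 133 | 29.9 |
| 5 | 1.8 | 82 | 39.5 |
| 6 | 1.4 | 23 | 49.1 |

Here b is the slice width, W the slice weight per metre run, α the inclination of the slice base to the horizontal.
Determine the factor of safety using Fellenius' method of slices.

FS = 2.55

Ordinary method of slices: FS = Σ[c'·Δl_i + (W_i cosα_i)·tanφ'] / Σ W_i sinα_i, with Δl_i = b_i / cosα_i.
Slice 1: Δl = 3.1/cos(-7.9°) = 3.130 m; N'_1 = 110·cos(-7.9°) = 109.0; c'Δl = 28.17; W sinα = -15.1
Slice 2: Δl = 2.9/cos5.0° = 2.911 m; N'_2 = 274·cos5.0° = 273.0; c'Δl = 26.20; W sinα = 23.9
Slice 3: Δl = 3.1/cos18.1° = 3.261 m; N'_3 = 281·cos18.1° = 267.1; c'Δl = 29.35; W sinα = 87.3
Slice 4: Δl = 1.9/cos29.9° = 2.192 m; N'_4 = 133·cos29.9° = 115.3; c'Δl = 19.73; W sinα = 66.3
Slice 5: Δl = 1.8/cos39.5° = 2.333 m; N'_5 = 82·cos39.5° = 63.3; c'Δl = 20.99; W sinα = 52.2
Slice 6: Δl = 1.4/cos49.1° = 2.138 m; N'_6 = 23·cos49.1° = 15.1; c'Δl = 19.24; W sinα = 17.4
Σc'Δl = 143.7 kN/m; ΣN' = 842.6 kN/m; ΣW sinα = 231.9 kN/m
Resisting = 143.7 + 842.6·tan28.0° = 143.7 + 448.0 = 591.7 kN/m
FS = 591.7 / 231.9 = 2.552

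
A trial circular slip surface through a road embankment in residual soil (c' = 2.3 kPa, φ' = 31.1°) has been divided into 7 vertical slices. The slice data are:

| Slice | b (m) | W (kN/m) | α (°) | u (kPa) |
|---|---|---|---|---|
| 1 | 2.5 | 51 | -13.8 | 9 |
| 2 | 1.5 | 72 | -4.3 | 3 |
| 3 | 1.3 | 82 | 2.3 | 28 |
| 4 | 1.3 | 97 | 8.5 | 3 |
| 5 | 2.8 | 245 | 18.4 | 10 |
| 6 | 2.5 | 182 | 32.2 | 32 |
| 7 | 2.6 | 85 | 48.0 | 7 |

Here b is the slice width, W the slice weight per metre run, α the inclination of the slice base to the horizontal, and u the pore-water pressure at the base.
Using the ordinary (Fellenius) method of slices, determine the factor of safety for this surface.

FS = 1.49

Ordinary method of slices: FS = Σ[c'·Δl_i + (W_i cosα_i − u_i·Δl_i)·tanφ'] / Σ W_i sinα_i, with Δl_i = b_i / cosα_i.
Slice 1: Δl = 2.5/cos(-13.8°) = 2.574 m; N'_1 = 51·cos(-13.8°) − 9·2.574 = 26.4; c'Δl = 5.92; W sinα = -12.2
Slice 2: Δl = 1.5/cos(-4.3°) = 1.504 m; N'_2 = 72·cos(-4.3°) − 3·1.504 = 67.3; c'Δl = 3.46; W sinα = -5.4
Slice 3: Δl = 1.3/cos2.3° = 1.301 m; N'_3 = 82·cos2.3° − 28·1.301 = 45.5; c'Δl = 2.99; W sinα = 3.3
Slice 4: Δl = 1.3/cos8.5° = 1.314 m; N'_4 = 97·cos8.5° − 3·1.314 = 92.0; c'Δl = 3.02; W sinα = 14.3
Slice 5: Δl = 2.8/cos18.4° = 2.951 m; N'_5 = 245·cos18.4° − 10·2.951 = 203.0; c'Δl = 6.79; W sinα = 77.3
Slice 6: Δl = 2.5/cos32.2° = 2.954 m; N'_6 = 182·cos32.2° − 32·2.954 = 59.5; c'Δl = 6.80; W sinα = 97.0
Slice 7: Δl = 2.6/cos48.0° = 3.886 m; N'_7 = 85·cos48.0° − 7·3.886 = 29.7; c'Δl = 8.94; W sinα = 63.2
Σc'Δl = 37.9 kN/m; ΣN' = 523.2 kN/m; ΣW sinα = 237.5 kN/m
Resisting = 37.9 + 523.2·tan31.1° = 37.9 + 315.6 = 353.6 kN/m
FS = 353.6 / 237.5 = 1.488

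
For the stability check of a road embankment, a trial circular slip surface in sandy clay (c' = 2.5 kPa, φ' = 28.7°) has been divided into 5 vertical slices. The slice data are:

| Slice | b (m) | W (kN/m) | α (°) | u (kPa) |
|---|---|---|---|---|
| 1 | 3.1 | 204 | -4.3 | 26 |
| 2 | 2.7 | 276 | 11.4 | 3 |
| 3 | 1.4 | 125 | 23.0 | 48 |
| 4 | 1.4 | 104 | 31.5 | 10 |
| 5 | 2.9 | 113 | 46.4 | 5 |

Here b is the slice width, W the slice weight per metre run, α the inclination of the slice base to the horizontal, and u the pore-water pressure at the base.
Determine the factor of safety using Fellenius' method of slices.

FS = 1.51

Ordinary method of slices: FS = Σ[c'·Δl_i + (W_i cosα_i − u_i·Δl_i)·tanφ'] / Σ W_i sinα_i, with Δl_i = b_i / cosα_i.
Slice 1: Δl = 3.1/cos(-4.3°) = 3.109 m; N'_1 = 204·cos(-4.3°) − 26·3.109 = 122.6; c'Δl = 7.77; W sinα = -15.3
Slice 2: Δl = 2.7/cos11.4° = 2.754 m; N'_2 = 276·cos11.4° − 3·2.754 = 262.3; c'Δl = 6.89; W sinα = 54.6
Slice 3: Δl = 1.4/cos23.0° = 1.521 m; N'_3 = 125·cos23.0° − 48·1.521 = 42.1; c'Δl = 3.80; W sinα = 48.8
Slice 4: Δl = 1.4/cos31.5° = 1.642 m; N'_4 = 104·cos31.5° − 10·1.642 = 72.3; c'Δl = 4.10; W sinα = 54.3
Slice 5: Δl = 2.9/cos46.4° = 4.205 m; N'_5 = 113·cos46.4° − 5·4.205 = 56.9; c'Δl = 10.51; W sinα = 81.8
Σc'Δl = 33.1 kN/m; ΣN' = 556.1 kN/m; ΣW sinα = 224.3 kN/m
Resisting = 33.1 + 556.1·tan28.7° = 33.1 + 304.5 = 337.5 kN/m
FS = 337.5 / 224.3 = 1.505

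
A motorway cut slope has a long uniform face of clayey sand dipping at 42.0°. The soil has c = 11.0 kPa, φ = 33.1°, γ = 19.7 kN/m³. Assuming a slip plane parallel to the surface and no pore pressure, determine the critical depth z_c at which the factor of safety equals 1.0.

Setting FS = 1.00 in FS = [c + γz cos²β tanφ] / [γz sinβ cosβ] and solving for z:
z = c / [γ cosβ (FS·sinβ − cosβ·tanφ)]
  = 11.0 / [19.7·cos42.0°·(1.00·sin42.0° − cos42.0°·tan33.1°)]
  = 11.0 / [19.7·0.7431·(1.00·0.6691 − 0.7431·0.6519)]
  = 11.0 / 2.7037 = 4.068 m

z_c = 4.07 m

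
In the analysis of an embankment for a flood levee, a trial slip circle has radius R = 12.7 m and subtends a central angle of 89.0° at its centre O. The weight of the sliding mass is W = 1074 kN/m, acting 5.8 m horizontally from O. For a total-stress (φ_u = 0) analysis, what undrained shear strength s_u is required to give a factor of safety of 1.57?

FS = s_u·L_a·R / (W·d), so s_u = FS·W·d / (L_a·R).
Arc length L_a = R·θ = 12.7·(89.0°·π/180) = 12.7·1.5533 = 19.73 m
s_u = 1.57·1074·5.8 / (19.73·12.7) = 9779.8 / 250.54 = 39.04 kPa

s_u = 39.0 kPa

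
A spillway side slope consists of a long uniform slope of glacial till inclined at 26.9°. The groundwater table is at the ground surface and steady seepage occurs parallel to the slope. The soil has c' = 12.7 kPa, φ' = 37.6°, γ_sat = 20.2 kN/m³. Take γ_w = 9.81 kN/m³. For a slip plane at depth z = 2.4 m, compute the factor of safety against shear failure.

With seepage parallel to the slope and the water table at the surface, the effective normal stress on the slip plane uses the buoyant unit weight γ' = γ_sat − γ_w while the driving shear stress uses γ_sat:
FS = [c' + γ' z cos²β tanφ'] / [γ_sat z sinβ cosβ]
γ' = 20.2 − 9.81 = 10.39 kN/m³
Numerator = 12.7 + 10.39·2.4·cos²26.9°·tan37.6° = 12.7 + 10.39·2.4·0.7953·0.7701 = 27.972 kPa
Denominator = 20.2·2.4·sin26.9°·cos26.9° = 20.2·2.4·0.4524·0.8918 = 19.561 kPa
FS = 27.972 / 19.561 = 1.430

FS = 1.43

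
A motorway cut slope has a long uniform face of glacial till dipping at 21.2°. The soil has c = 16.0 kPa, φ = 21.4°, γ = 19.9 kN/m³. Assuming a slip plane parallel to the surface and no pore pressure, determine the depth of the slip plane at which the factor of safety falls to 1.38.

Setting FS = 1.38 in FS = [c + γz cos²β tanφ] / [γz sinβ cosβ] and solving for z:
z = c / [γ cosβ (FS·sinβ − cosβ·tanφ)]
  = 16.0 / [19.9·cos21.2°·(1.38·sin21.2° − cos21.2°·tan21.4°)]
  = 16.0 / [19.9·0.9323·(1.38·0.3616 − 0.9323·0.3919)]
  = 16.0 / 2.4800 = 6.452 m

z = 6.45 m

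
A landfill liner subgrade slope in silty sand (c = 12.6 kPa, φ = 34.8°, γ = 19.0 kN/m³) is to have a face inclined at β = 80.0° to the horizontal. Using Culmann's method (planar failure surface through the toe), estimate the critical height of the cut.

Culmann's analysis gives the critical failure plane at α_cr = (β + φ)/2 = (80.0 + 34.8)/2 = 57.4°, and the critical height
H_c = (4c/γ) · sinβ cosφ / [1 − cos(β − φ)]
    = (4·12.6/19.0) · sin80.0°·cos34.8° / [1 − cos(45.2°)]
    = 2.653 · 0.9848·0.8211 / [1 − 0.7046]
    = 2.653 · 0.8087 / 0.2954
    = 7.26 m

H_c = 7.26 m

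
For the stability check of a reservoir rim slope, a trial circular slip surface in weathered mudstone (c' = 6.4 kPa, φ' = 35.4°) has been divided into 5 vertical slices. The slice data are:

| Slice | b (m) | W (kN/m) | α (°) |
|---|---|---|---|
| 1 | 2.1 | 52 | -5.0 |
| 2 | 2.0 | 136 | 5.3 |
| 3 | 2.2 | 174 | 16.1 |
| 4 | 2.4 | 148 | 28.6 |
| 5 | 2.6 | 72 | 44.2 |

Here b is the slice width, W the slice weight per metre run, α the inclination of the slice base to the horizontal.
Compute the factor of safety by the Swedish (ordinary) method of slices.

FS = 2.61

Ordinary method of slices: FS = Σ[c'·Δl_i + (W_i cosα_i)·tanφ'] / Σ W_i sinα_i, with Δl_i = b_i / cosα_i.
Slice 1: Δl = 2.1/cos(-5.0°) = 2.108 m; N'_1 = 52·cos(-5.0°) = 51.8; c'Δl = 13.49; W sinα = -4.5
Slice 2: Δl = 2.0/cos5.3° = 2.009 m; N'_2 = 136·cos5.3° = 135.4; c'Δl = 12.85; W sinα = 12.6
Slice 3: Δl = 2.2/cos16.1° = 2.290 m; N'_3 = 174·cos16.1° = 167.2; c'Δl = 14.65; W sinα = 48.3
Slice 4: Δl = 2.4/cos28.6° = 2.734 m; N'_4 = 148·cos28.6° = 129.9; c'Δl = 17.49; W sinα = 70.8
Slice 5: Δl = 2.6/cos44.2° = 3.627 m; N'_5 = 72·cos44.2° = 51.6; c'Δl = 23.21; W sinα = 50.2
Σc'Δl = 81.7 kN/m; ΣN' = 536.0 kN/m; ΣW sinα = 177.3 kN/m
Resisting = 81.7 + 536.0·tan35.4° = 81.7 + 380.9 = 462.6 kN/m
FS = 462.6 / 177.3 = 2.609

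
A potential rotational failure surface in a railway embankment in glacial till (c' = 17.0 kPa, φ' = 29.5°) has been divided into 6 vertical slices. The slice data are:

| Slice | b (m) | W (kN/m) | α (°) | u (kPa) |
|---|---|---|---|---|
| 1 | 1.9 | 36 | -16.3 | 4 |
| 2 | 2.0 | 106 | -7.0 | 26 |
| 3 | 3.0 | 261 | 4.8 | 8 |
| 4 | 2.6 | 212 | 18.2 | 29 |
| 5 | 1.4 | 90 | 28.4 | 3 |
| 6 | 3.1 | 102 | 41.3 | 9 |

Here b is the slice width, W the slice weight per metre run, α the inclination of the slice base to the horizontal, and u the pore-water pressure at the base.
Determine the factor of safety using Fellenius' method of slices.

FS = 3.28

Ordinary method of slices: FS = Σ[c'·Δl_i + (W_i cosα_i − u_i·Δl_i)·tanφ'] / Σ W_i sinα_i, with Δl_i = b_i / cosα_i.
Slice 1: Δl = 1.9/cos(-16.3°) = 1.980 m; N'_1 = 36·cos(-16.3°) − 4·1.980 = 26.6; c'Δl = 33.65; W sinα = -10.1
Slice 2: Δl = 2.0/cos(-7.0°) = 2.015 m; N'_2 = 106·cos(-7.0°) − 26·2.015 = 52.8; c'Δl = 34.26; W sinα = -12.9
Slice 3: Δl = 3.0/cos4.8° = 3.011 m; N'_3 = 261·cos4.8° − 8·3.011 = 236.0; c'Δl = 51.18; W sinα = 21.8
Slice 4: Δl = 2.6/cos18.2° = 2.737 m; N'_4 = 212·cos18.2° − 29·2.737 = 122.0; c'Δl = 46.53; W sinα = 66.2
Slice 5: Δl = 1.4/cos28.4° = 1.592 m; N'_5 = 90·cos28.4° − 3·1.592 = 74.4; c'Δl = 27.06; W sinα = 42.8
Slice 6: Δl = 3.1/cos41.3° = 4.126 m; N'_6 = 102·cos41.3° − 9·4.126 = 39.5; c'Δl = 70.15; W sinα = 67.3
Σc'Δl = 262.8 kN/m; ΣN' = 551.4 kN/m; ΣW sinα = 175.2 kN/m
Resisting = 262.8 + 551.4·tan29.5° = 262.8 + 311.9 = 574.8 kN/m
FS = 574.8 / 175.2 = 3.281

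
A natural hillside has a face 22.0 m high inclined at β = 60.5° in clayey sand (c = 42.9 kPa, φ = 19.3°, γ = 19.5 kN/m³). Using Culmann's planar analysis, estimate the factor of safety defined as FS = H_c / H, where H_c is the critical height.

FS = 1.33

H_c = (4c/γ) · sinβ cosφ / [1 − cos(β − φ)]
    = (4·42.9/19.5) · sin60.5°·cos19.3° / [1 − cos41.2°]
    = 8.800 · 0.8214 / 0.2476 = 29.20 m
FS = H_c / H = 29.20 / 22.0 = 1.327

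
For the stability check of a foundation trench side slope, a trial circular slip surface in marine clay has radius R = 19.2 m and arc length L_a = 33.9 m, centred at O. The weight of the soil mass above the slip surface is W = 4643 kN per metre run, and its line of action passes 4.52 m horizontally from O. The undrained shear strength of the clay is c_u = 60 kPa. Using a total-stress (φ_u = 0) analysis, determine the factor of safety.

Taking moments about the centre O, the resisting moment is provided by the undrained shear strength acting along the arc:
M_R = c_u·L_a·R = 60·33.90·19.2 = 39052.8 kN·m/m
M_D = W·d = 4643·4.52 = 20986.4 kN·m/m
FS = M_R / M_D = 39052.8 / 20986.4 = 1.861

FS = 1.86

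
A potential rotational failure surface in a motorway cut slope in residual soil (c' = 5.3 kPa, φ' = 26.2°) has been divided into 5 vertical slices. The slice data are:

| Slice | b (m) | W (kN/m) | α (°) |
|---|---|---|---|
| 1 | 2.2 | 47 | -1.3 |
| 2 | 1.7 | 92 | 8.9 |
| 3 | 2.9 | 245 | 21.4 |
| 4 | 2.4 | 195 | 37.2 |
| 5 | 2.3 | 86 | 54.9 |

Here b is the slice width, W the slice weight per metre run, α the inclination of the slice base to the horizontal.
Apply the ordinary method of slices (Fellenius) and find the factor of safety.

Ordinary method of slices: FS = Σ[c'·Δl_i + (W_i cosα_i)·tanφ'] / Σ W_i sinα_i, with Δl_i = b_i / cosα_i.
Slice 1: Δl = 2.2/cos(-1.3°) = 2.201 m; N'_1 = 47·cos(-1.3°) = 47.0; c'Δl = 11.66; W sinα = -1.1
Slice 2: Δl = 1.7/cos8.9° = 1.721 m; N'_2 = 92·cos8.9° = 90.9; c'Δl = 9.12; W sinα = 14.2
Slice 3: Δl = 2.9/cos21.4° = 3.115 m; N'_3 = 245·cos21.4° = 228.1; c'Δl = 16.51; W sinα = 89.4
Slice 4: Δl = 2.4/cos37.2° = 3.013 m; N'_4 = 195·cos37.2° = 155.3; c'Δl = 15.97; W sinα = 117.9
Slice 5: Δl = 2.3/cos54.9° = 4.000 m; N'_5 = 86·cos54.9° = 49.5; c'Δl = 21.20; W sinα = 70.4
Σc'Δl = 74.5 kN/m; ΣN' = 570.8 kN/m; ΣW sinα = 290.8 kN/m
Resisting = 74.5 + 570.8·tan26.2° = 74.5 + 280.9 = 355.3 kN/m
FS = 355.3 / 290.8 = 1.222

FS = 1.22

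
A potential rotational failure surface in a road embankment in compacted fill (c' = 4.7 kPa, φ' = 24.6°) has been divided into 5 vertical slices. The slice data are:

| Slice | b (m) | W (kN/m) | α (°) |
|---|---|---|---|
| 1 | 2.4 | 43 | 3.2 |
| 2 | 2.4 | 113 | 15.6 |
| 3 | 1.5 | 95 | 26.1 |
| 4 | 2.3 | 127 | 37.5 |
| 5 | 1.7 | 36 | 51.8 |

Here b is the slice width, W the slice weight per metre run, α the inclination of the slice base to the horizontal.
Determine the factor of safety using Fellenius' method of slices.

Ordinary method of slices: FS = Σ[c'·Δl_i + (W_i cosα_i)·tanφ'] / Σ W_i sinα_i, with Δl_i = b_i / cosα_i.
Slice 1: Δl = 2.4/cos3.2° = 2.404 m; N'_1 = 43·cos3.2° = 42.9; c'Δl = 11.30; W sinα = 2.4
Slice 2: Δl = 2.4/cos15.6° = 2.492 m; N'_2 = 113·cos15.6° = 108.8; c'Δl = 11.71; W sinα = 30.4
Slice 3: Δl = 1.5/cos26.1° = 1.670 m; N'_3 = 95·cos26.1° = 85.3; c'Δl = 7.85; W sinα = 41.8
Slice 4: Δl = 2.3/cos37.5° = 2.899 m; N'_4 = 127·cos37.5° = 100.8; c'Δl = 13.63; W sinα = 77.3
Slice 5: Δl = 1.7/cos51.8° = 2.749 m; N'_5 = 36·cos51.8° = 22.3; c'Δl = 12.92; W sinα = 28.3
Σc'Δl = 57.4 kN/m; ΣN' = 360.1 kN/m; ΣW sinα = 180.2 kN/m
Resisting = 57.4 + 360.1·tan24.6° = 57.4 + 164.9 = 222.3 kN/m
FS = 222.3 / 180.2 = 1.234

FS = 1.23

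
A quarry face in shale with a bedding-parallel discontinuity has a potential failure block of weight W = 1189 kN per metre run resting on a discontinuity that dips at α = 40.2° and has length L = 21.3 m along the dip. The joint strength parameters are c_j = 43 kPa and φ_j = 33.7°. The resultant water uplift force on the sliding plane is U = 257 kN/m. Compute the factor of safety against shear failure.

Resolving the block weight along and normal to the plane and applying the Mohr–Coulomb strength on the joint:
N' = W cosα − U = 1189·cos40.2° − 257 = 651.2 kN/m
Driving force T = W sinα = 1189·sin40.2° = 767.4 kN/m
Resisting force R = c_j·L + N'·tanφ_j = 43·21.3 + 651.2·tan33.7° = 915.9 + 434.3 = 1350.2 kN/m
FS = R / T = 1350.2 / 767.4 = 1.759

FS = 1.76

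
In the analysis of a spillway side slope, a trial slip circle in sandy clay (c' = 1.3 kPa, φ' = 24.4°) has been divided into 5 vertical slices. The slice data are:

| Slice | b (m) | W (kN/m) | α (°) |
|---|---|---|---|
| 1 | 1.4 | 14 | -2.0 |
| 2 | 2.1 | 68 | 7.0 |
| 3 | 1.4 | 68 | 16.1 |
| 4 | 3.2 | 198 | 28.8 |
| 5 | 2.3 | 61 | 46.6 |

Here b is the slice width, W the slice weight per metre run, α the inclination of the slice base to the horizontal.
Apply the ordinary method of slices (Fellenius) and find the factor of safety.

Ordinary method of slices: FS = Σ[c'·Δl_i + (W_i cosα_i)·tanφ'] / Σ W_i sinα_i, with Δl_i = b_i / cosα_i.
Slice 1: Δl = 1.4/cos(-2.0°) = 1.401 m; N'_1 = 14·cos(-2.0°) = 14.0; c'Δl = 1.82; W sinα = -0.5
Slice 2: Δl = 2.1/cos7.0° = 2.116 m; N'_2 = 68·cos7.0° = 67.5; c'Δl = 2.75; W sinα = 8.3
Slice 3: Δl = 1.4/cos16.1° = 1.457 m; N'_3 = 68·cos16.1° = 65.3; c'Δl = 1.89; W sinα = 18.9
Slice 4: Δl = 3.2/cos28.8° = 3.652 m; N'_4 = 198·cos28.8° = 173.5; c'Δl = 4.75; W sinα = 95.4
Slice 5: Δl = 2.3/cos46.6° = 3.347 m; N'_5 = 61·cos46.6° = 41.9; c'Δl = 4.35; W sinα = 44.3
Σc'Δl = 15.6 kN/m; ΣN' = 362.2 kN/m; ΣW sinα = 166.4 kN/m
Resisting = 15.6 + 362.2·tan24.4° = 15.6 + 164.3 = 179.9 kN/m
FS = 179.9 / 166.4 = 1.081

FS = 1.08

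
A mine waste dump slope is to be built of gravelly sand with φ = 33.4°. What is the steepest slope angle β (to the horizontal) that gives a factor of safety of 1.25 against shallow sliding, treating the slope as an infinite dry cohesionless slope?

β = 27.8°

For an infinite dry cohesionless slope FS = tanφ/tanβ, so tanβ = tanφ / FS.
tanβ = tan33.4° / 1.25 = 0.6594 / 1.25 = 0.5275
β = arctan(0.5275) = 27.81°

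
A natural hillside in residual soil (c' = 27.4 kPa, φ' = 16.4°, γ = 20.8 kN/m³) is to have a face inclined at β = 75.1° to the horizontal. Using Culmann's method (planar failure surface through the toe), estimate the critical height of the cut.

Culmann's analysis gives the critical failure plane at α_cr = (β + φ')/2 = (75.1 + 16.4)/2 = 45.8°, and the critical height
H_c = (4c'/γ) · sinβ cosφ' / [1 − cos(β − φ')]
    = (4·27.4/20.8) · sin75.1°·cos16.4° / [1 − cos(58.7°)]
    = 5.269 · 0.9664·0.9593 / [1 − 0.5195]
    = 5.269 · 0.9271 / 0.4805
    = 10.17 m

H_c = 10.17 m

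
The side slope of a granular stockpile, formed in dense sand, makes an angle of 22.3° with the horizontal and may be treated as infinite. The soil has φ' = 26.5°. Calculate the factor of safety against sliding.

For a dry cohesionless infinite slope the factor of safety is FS = tanφ' / tanβ.
FS = tan26.5° / tan22.3° = 0.4986 / 0.4101 = 1.216

FS = 1.22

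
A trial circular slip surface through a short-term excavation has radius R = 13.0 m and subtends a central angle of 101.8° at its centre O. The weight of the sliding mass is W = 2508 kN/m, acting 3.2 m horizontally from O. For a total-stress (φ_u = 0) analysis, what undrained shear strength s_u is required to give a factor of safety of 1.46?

s_u = 39.0 kPa

FS = s_u·L_a·R / (W·d), so s_u = FS·W·d / (L_a·R).
Arc length L_a = R·θ = 13.0·(101.8°·π/180) = 13.0·1.7767 = 23.10 m
s_u = 1.46·2508·3.2 / (23.10·13.0) = 11717.4 / 300.27 = 39.02 kPa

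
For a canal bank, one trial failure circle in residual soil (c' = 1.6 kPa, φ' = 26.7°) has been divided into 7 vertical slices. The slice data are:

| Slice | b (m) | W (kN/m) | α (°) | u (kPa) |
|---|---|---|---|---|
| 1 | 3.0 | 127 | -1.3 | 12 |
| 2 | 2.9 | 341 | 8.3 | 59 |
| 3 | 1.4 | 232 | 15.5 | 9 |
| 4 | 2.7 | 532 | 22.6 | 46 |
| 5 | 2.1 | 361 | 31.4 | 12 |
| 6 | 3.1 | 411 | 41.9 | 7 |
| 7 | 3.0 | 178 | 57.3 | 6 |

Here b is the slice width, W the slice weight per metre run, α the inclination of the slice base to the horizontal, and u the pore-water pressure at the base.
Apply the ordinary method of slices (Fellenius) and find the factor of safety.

FS = 0.82

Ordinary method of slices: FS = Σ[c'·Δl_i + (W_i cosα_i − u_i·Δl_i)·tanφ'] / Σ W_i sinα_i, with Δl_i = b_i / cosα_i.
Slice 1: Δl = 3.0/cos(-1.3°) = 3.001 m; N'_1 = 127·cos(-1.3°) − 12·3.001 = 91.0; c'Δl = 4.80; W sinα = -2.9
Slice 2: Δl = 2.9/cos8.3° = 2.931 m; N'_2 = 341·cos8.3° − 59·2.931 = 164.5; c'Δl = 4.69; W sinα = 49.2
Slice 3: Δl = 1.4/cos15.5° = 1.453 m; N'_3 = 232·cos15.5° − 9·1.453 = 210.5; c'Δl = 2.32; W sinα = 62.0
Slice 4: Δl = 2.7/cos22.6° = 2.925 m; N'_4 = 532·cos22.6° − 46·2.925 = 356.6; c'Δl = 4.68; W sinα = 204.4
Slice 5: Δl = 2.1/cos31.4° = 2.460 m; N'_5 = 361·cos31.4° − 12·2.460 = 278.6; c'Δl = 3.94; W sinα = 188.1
Slice 6: Δl = 3.1/cos41.9° = 4.165 m; N'_6 = 411·cos41.9° − 7·4.165 = 276.8; c'Δl = 6.66; W sinα = 274.5
Slice 7: Δl = 3.0/cos57.3° = 5.553 m; N'_7 = 178·cos57.3° − 6·5.553 = 62.8; c'Δl = 8.88; W sinα = 149.8
Σc'Δl = 36.0 kN/m; ΣN' = 1440.8 kN/m; ΣW sinα = 925.1 kN/m
Resisting = 36.0 + 1440.8·tan26.7° = 36.0 + 724.6 = 760.6 kN/m
FS = 760.6 / 925.1 = 0.822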